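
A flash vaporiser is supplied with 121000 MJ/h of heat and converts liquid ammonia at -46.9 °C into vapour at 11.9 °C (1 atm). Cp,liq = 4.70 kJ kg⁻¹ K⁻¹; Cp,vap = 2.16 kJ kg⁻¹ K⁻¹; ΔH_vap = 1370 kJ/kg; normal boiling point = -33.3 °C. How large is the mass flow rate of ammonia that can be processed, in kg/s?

ṁ = 21.9 kg/s

Δh = 4.70×(-33.3−-46.9) + 1370 + 2.16×(11.9−-33.3) = 1531.6 kJ/kg
Q = 121000 MJ/h = 33611 kJ/s = 33611 kJ/s
ṁ = Q/Δh = 33611 / 1531.6 = 21.946 kg/s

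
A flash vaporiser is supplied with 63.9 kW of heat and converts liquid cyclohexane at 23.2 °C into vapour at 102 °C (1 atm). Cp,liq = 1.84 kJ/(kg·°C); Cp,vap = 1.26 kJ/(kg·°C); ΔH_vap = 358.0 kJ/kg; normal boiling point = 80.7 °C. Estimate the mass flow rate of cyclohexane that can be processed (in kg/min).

ṁ = 7.81 kg/min

Δh = 1.84×(80.7−23.2) + 358.0 + 1.26×(102−80.7) = 490.64 kJ/kg
Q = 63.9 kW = 63.9 kJ/s = 3834 kJ/min
ṁ = Q/Δh = 3834 / 490.64 = 7.8143 kg/min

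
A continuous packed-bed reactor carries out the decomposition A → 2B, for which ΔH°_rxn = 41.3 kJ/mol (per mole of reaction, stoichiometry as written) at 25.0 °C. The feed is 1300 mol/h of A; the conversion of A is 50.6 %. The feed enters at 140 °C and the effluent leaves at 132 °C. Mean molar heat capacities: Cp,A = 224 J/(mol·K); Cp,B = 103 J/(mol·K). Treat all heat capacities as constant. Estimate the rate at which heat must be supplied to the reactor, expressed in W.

Q_in = 6550 W

Extent of reaction ξ = 0.506 × 1300 = 657.8 mol/h
Reaction term: ξ·ΔH°_rxn = 657.8 × 41.3 = 27167 kJ/h
Sensible, feed 140→25 °C: -33488 kJ/h
Outlet flows (mol/h): A 642.2, B 1315.6
Sensible, products 25→132 °C: 29891 kJ/h
Q = ΔH = 23571 kJ/h = 6.5474 kW
Heat supplied = 6547.4 W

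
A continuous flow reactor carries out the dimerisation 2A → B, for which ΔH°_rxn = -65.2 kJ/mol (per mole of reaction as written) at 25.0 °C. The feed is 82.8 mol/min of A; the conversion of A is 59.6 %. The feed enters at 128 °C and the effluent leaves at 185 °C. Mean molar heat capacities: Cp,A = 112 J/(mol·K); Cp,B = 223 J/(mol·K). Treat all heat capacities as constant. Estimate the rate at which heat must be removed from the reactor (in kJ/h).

Extent of reaction ξ = 0.596 × 82.8 / 2 = 24.674 mol/min
Reaction term: ξ·ΔH°_rxn = 24.674 × -65.2 = -1608.8 kJ/min
Sensible, feed 128→25 °C: -955.18 kJ/min
Outlet flows (mol/min): A 33.451, B 24.674
Sensible, products 25→185 °C: 1479.8 kJ/min
Q = ΔH = -1084.1 kJ/min = -18.069 kW
Heat removed = 65047 kJ/h

Q_out = 65000 kJ/h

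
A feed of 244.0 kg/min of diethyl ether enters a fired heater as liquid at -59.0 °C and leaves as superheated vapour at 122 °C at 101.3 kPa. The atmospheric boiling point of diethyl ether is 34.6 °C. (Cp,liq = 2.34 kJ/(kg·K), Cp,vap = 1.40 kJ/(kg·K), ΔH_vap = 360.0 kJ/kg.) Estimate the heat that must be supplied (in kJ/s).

Q = 2850 kJ/s

liquid -59.0→34.6 °C: 219.02 kJ/kg
vaporisation at 34.6 °C: 360 kJ/kg
vapour 34.6→122 °C: 122.36 kJ/kg
Δh = 219.02 + 360 + 122.36 = 701.38 kJ/kg
Q = ṁ·Δh = 244.0 kg/min × 701.38 kJ/kg = 171140 kJ/min
|Q| = 2852.3 kW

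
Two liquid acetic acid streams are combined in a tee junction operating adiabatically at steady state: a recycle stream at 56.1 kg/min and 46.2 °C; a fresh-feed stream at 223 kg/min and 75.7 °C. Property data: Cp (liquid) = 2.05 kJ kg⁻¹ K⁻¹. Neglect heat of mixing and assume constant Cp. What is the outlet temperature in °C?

No heat crosses the boundary, so H_out = H_in.
T_out = Σ ṁᵢCp,ᵢTᵢ / Σ ṁᵢCp,ᵢ
      = 39919 / 572.15 = 69.77 °C

T_out = 69.8 °C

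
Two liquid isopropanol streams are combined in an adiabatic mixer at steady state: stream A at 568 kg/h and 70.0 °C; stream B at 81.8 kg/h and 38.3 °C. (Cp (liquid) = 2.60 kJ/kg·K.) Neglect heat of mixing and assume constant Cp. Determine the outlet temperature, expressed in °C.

T_out = 66.0 °C

Energy balance with Q = 0: Σ ṁᵢCp,ᵢ(T_out − Tᵢ) = 0
Σ ṁᵢCp,ᵢTᵢ = 568×2.60×70.0 + 81.8×2.60×38.3 = 111520
Σ ṁᵢCp,ᵢ = 568×2.60 + 81.8×2.60 = 1689.5
T_out = 111520 / 1689.5 = 66.009 °C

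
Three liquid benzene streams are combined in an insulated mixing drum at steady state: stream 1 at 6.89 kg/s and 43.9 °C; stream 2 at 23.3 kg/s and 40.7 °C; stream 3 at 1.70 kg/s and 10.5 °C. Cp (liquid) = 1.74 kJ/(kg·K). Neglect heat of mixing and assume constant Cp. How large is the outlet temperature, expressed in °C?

Energy balance with Q = 0: Σ ṁᵢCp,ᵢ(T_out − Tᵢ) = 0
T_out = Σ ṁᵢCp,ᵢTᵢ / Σ ṁᵢCp,ᵢ
      = 2207.4 / 55.489 = 39.781 °C

T_out = 39.8 °C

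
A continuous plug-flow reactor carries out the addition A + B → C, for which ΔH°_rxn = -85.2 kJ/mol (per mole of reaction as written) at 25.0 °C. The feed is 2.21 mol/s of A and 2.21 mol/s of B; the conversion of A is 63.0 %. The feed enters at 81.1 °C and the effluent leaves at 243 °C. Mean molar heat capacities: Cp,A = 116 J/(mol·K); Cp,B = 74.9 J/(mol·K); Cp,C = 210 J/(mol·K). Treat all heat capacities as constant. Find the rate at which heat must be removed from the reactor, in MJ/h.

Q_out = 160 MJ/h

Extent of reaction ξ = 0.630 × 2.21 = 1.3923 mol/s
Reaction term: ξ·ΔH°_rxn = 1.3923 × -85.2 = -118.62 kJ/s
Sensible, feed 81.1→25 °C: -23.668 kJ/s
Outlet flows (mol/s): A 0.8177, B 0.8177, C 1.3923
Sensible, products 25→243 °C: 97.769 kJ/s
Q = ΔH = -44.523 kJ/s = -44.523 kW
Heat removed = 160.28 MJ/h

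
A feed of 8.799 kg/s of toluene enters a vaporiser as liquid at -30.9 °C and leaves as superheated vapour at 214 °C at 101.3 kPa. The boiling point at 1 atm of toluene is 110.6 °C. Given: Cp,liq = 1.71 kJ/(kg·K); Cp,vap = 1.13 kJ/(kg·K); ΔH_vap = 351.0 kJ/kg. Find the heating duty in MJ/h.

liquid -30.9→110.6 °C: 241.97 kJ/kg
vaporisation at 110.6 °C: 351 kJ/kg
vapour 110.6→214 °C: 116.84 kJ/kg
Δh = 241.97 + 351 + 116.84 = 709.81 kJ/kg
Q = ṁ·Δh = 8.799 kg/s × 709.81 kJ/kg = 6245.6 kJ/s
|Q| = 6245.6 kW = 22484 MJ/h

Q = 22500 MJ/h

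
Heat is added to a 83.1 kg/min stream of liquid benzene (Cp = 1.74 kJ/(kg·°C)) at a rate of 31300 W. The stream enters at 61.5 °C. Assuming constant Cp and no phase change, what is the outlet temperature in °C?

T_out = 74.5 °C

Q = 31300 W = 1878 kJ/min
ΔT = Q/(ṁ·Cp) = 1878/(83.1×1.74) = 12.988 K
T_out = 61.5 + 12.988 = 74.488 °C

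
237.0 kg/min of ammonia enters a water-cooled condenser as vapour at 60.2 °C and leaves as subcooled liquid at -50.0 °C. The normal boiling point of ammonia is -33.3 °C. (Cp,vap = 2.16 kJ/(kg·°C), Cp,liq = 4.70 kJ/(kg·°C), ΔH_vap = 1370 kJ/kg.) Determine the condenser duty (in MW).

vapour 60.2→-33.3 °C: -201.96 kJ/kg
condensation at -33.3 °C: -1370 kJ/kg
liquid -33.3→-50.0 °C: -78.49 kJ/kg
Δh = -201.96 + -1370 + -78.49 = -1650.5 kJ/kg
Q = ṁ·Δh = 237.0 kg/min × -1650.5 kJ/kg = -391160 kJ/min
|Q| = 6519.3 kW = 6.5193 MW

Q_c = 6.52 MW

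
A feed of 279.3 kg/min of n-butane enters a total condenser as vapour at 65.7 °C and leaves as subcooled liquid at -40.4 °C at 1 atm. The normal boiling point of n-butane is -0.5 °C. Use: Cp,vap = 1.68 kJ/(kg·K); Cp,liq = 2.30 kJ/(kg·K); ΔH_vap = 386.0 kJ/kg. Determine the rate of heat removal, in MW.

Q_c = 2.74 MW

vapour 65.7→-0.5 °C: -111.22 kJ/kg
condensation at -0.5 °C: -386 kJ/kg
liquid -0.5→-40.4 °C: -91.77 kJ/kg
Δh = -111.22 + -386 + -91.77 = -588.99 kJ/kg
Q = ṁ·Δh = 279.3 kg/min × -588.99 kJ/kg = -164500 kJ/min
|Q| = 2741.7 kW = 2.7417 MW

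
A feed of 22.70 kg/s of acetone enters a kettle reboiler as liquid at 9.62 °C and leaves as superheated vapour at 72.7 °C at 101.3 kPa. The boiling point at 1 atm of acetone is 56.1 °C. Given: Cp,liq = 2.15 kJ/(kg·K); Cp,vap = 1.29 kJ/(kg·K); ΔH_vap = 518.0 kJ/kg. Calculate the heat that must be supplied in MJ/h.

liquid 9.62→56.1 °C: 99.932 kJ/kg
vaporisation at 56.1 °C: 518 kJ/kg
vapour 56.1→72.7 °C: 21.414 kJ/kg
Δh = 99.932 + 518 + 21.414 = 639.35 kJ/kg
Q = ṁ·Δh = 22.70 kg/s × 639.35 kJ/kg = 14513 kJ/s
|Q| = 14513 kW = 52247 MJ/h

Q = 52200 MJ/h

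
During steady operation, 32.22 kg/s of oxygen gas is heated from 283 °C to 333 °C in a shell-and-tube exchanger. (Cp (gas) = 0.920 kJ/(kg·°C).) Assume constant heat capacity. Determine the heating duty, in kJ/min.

Q = ṁ·Cp·ΔT = 32.22 × 0.920 × (333 − 283) = 1482.1 kJ/s
Heating duty = 88927 kJ/min

Q = 88900 kJ/min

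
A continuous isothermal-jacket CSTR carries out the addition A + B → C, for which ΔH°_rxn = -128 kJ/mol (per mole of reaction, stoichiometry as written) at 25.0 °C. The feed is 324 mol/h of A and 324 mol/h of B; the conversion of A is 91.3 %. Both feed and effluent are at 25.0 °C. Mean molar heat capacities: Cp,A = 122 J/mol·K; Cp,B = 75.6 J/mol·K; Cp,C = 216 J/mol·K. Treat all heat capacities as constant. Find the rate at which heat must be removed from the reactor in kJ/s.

Q_out = 10.5 kJ/s

Extent of reaction ξ = 0.913 × 324 = 295.81 mol/h
Reaction term: ξ·ΔH°_rxn = 295.81 × -128 = -37864 kJ/h
Q = ΔH = -37864 kJ/h = -10.518 kW
Heat removed = 10.518 kJ/s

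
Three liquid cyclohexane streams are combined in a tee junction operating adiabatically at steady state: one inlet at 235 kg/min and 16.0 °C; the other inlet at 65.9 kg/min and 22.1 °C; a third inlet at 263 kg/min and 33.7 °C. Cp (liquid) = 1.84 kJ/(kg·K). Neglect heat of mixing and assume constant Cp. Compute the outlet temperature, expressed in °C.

Energy balance with Q = 0: Σ ṁᵢCp,ᵢ(T_out − Tᵢ) = 0
Σ ṁᵢCp,ᵢTᵢ = 235×1.84×16.0 + 65.9×1.84×22.1 + 263×1.84×33.7 = 25906
Σ ṁᵢCp,ᵢ = 235×1.84 + 65.9×1.84 + 263×1.84 = 1037.6
T_out = 25906 / 1037.6 = 24.968 °C

T_out = 25.0 °C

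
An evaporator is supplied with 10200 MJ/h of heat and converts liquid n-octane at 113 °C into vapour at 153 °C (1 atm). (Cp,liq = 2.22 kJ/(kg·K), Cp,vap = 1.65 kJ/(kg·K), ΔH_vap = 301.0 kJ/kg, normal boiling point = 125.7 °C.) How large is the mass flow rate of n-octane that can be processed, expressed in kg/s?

Δh = 2.22×(125.7−113) + 301.0 + 1.65×(153−125.7) = 374.24 kJ/kg
Q = 10200 MJ/h = 2833.3 kJ/s = 2833.3 kJ/s
ṁ = Q/Δh = 2833.3 / 374.24 = 7.5709 kg/s

ṁ = 7.57 kg/s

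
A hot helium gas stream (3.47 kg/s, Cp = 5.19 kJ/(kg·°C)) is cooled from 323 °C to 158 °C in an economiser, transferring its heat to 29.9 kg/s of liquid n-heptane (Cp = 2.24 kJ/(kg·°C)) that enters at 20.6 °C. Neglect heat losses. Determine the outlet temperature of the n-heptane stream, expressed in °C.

Heat released by hot stream: Q = 3.47 × 5.19 × (323 − 158) = 2971.5 kJ/s
Energy balance on cold side (adiabatic exchanger): Q = ṁ_c·Cp_c·(T_c,out − T_c,in)
T_c,out = 20.6 + 2971.5/(29.9 × 2.24) = 64.967 °C

T_c,out = 65.0 °C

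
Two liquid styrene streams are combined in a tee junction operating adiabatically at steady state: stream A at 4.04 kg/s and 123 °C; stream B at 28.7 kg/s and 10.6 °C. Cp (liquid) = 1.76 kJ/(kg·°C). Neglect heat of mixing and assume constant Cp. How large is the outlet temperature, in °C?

No heat crosses the boundary, so H_out = H_in.
T_out = Σ ṁᵢCp,ᵢTᵢ / Σ ṁᵢCp,ᵢ
      = 1410 / 57.622 = 24.47 °C

T_out = 24.5 °C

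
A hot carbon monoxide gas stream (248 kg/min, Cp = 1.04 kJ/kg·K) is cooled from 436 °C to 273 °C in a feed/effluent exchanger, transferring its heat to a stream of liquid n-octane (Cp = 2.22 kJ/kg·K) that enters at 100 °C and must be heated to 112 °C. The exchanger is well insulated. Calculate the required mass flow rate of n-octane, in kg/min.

ṁ_c = 1580 kg/min

Heat released by hot stream: Q = 248 × 1.04 × (436 − 273) = 42041 kJ/min
Energy balance on cold side (adiabatic exchanger): Q = ṁ_c·Cp_c·(T_c,out − T_c,in)
ṁ_c = 42041 / [2.22 × (112 − 100)] = 1578.1 kg/min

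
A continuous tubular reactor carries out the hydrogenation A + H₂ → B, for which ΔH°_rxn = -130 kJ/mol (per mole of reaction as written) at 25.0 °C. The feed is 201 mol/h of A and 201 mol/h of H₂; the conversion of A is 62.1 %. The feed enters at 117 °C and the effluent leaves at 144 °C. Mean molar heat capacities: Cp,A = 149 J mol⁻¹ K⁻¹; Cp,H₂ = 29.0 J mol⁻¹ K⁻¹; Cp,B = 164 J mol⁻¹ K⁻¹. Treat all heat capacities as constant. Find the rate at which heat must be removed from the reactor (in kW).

Extent of reaction ξ = 0.621 × 201 = 124.82 mol/h
Reaction term: ξ·ΔH°_rxn = 124.82 × -130 = -16227 kJ/h
Sensible, feed 117→25 °C: -3291.6 kJ/h
Outlet flows (mol/h): A 76.179, H₂ 76.179, B 124.82
Sensible, products 25→144 °C: 4049.6 kJ/h
Q = ΔH = -15469 kJ/h = -4.2969 kW
Heat removed = 4.2969 kW

Q_out = 4.30 kW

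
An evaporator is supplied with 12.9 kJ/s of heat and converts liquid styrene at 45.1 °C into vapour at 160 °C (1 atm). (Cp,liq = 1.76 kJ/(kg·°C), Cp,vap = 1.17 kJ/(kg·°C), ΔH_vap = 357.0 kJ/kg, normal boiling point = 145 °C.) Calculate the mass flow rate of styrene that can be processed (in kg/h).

ṁ = 84.4 kg/h

Δh = 1.76×(145−45.1) + 357.0 + 1.17×(160−145) = 550.37 kJ/kg
Q = 12.9 kJ/s = 12.9 kJ/s = 46440 kJ/h
ṁ = Q/Δh = 46440 / 550.37 = 84.379 kg/h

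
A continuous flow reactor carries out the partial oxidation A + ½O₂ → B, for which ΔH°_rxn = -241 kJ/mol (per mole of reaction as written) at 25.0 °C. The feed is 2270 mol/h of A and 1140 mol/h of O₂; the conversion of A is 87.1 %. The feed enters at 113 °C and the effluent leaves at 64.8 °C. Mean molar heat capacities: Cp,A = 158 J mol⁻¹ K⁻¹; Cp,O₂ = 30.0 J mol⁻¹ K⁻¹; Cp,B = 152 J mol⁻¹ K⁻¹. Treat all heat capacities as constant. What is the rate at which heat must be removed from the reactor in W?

Q_out = 138000 W

Extent of reaction ξ = 0.871 × 2270 = 1977.2 mol/h
Reaction term: ξ·ΔH°_rxn = 1977.2 × -241 = -476500 kJ/h
Sensible, feed 113→25 °C: -34572 kJ/h
Outlet flows (mol/h): A 292.83, O₂ 151.41, B 1977.2
Sensible, products 25→64.8 °C: 13983 kJ/h
Q = ΔH = -497090 kJ/h = -138.08 kW
Heat removed = 138080 W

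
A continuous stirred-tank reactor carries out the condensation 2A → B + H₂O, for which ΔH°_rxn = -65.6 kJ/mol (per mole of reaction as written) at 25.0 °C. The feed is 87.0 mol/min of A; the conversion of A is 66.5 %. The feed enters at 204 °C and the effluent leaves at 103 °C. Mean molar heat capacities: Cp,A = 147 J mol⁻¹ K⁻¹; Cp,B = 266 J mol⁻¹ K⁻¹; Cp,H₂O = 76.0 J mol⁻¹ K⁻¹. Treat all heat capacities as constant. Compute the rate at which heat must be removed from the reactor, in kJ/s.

Q_out = 51.4 kJ/s

Extent of reaction ξ = 0.665 × 87.0 / 2 = 28.928 mol/min
Reaction term: ξ·ΔH°_rxn = 28.928 × -65.6 = -1897.6 kJ/min
Sensible, feed 204→25 °C: -2289.2 kJ/min
Outlet flows (mol/min): A 29.145, B 28.928, H₂O 28.928
Sensible, products 25→103 °C: 1105.8 kJ/min
Q = ΔH = -3081 kJ/min = -51.35 kW
Heat removed = 51.35 kJ/s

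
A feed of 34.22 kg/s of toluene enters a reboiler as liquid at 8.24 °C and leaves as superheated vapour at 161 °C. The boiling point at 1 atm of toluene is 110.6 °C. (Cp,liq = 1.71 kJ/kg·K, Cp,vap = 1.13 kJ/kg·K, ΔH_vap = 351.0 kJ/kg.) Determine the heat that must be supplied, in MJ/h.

Q = 71800 MJ/h

liquid 8.24→110.6 °C: 175.04 kJ/kg
vaporisation at 110.6 °C: 351 kJ/kg
vapour 110.6→161 °C: 56.952 kJ/kg
Δh = 175.04 + 351 + 56.952 = 582.99 kJ/kg
Q = ṁ·Δh = 34.22 kg/s × 582.99 kJ/kg = 19950 kJ/s
|Q| = 19950 kW = 71819 MJ/h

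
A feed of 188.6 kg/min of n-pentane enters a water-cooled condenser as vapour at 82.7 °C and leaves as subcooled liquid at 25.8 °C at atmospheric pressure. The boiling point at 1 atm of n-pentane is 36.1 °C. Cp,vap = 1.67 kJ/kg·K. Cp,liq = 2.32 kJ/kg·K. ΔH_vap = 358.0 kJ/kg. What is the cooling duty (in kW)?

Q_c = 1450 kW

vapour 82.7→36.1 °C: -77.822 kJ/kg
condensation at 36.1 °C: -358 kJ/kg
liquid 36.1→25.8 °C: -23.896 kJ/kg
Δh = -77.822 + -358 + -23.896 = -459.72 kJ/kg
Q = ṁ·Δh = 188.6 kg/min × -459.72 kJ/kg = -86703 kJ/min
|Q| = 1445 kW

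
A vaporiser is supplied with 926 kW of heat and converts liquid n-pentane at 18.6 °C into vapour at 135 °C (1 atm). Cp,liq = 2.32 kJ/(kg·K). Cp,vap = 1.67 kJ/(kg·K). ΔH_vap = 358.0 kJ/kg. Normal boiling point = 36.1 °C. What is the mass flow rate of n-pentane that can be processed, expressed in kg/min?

Δh = 2.32×(36.1−18.6) + 358.0 + 1.67×(135−36.1) = 563.76 kJ/kg
Q = 926 kW = 926 kJ/s = 55560 kJ/min
ṁ = Q/Δh = 55560 / 563.76 = 98.552 kg/min

ṁ = 98.6 kg/min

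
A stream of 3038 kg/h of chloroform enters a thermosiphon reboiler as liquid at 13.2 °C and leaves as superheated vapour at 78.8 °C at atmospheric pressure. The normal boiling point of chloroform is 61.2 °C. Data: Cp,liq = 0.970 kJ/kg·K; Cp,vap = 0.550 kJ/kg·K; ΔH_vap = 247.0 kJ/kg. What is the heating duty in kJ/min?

Q = 15400 kJ/min

liquid 13.2→61.2 °C: 46.56 kJ/kg
vaporisation at 61.2 °C: 247 kJ/kg
vapour 61.2→78.8 °C: 9.68 kJ/kg
Δh = 46.56 + 247 + 9.68 = 303.24 kJ/kg
Q = ṁ·Δh = 3038 kg/h × 303.24 kJ/kg = 921240 kJ/h
|Q| = 255.9 kW = 15354 kJ/min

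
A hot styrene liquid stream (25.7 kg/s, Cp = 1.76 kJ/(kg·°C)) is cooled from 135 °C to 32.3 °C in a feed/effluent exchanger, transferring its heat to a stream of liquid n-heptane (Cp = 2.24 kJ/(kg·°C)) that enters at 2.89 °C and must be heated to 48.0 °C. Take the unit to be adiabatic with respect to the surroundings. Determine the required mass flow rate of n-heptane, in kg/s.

Heat released by hot stream: Q = 25.7 × 1.76 × (135 − 32.3) = 4645.3 kJ/s
Energy balance on cold side (adiabatic exchanger): Q = ṁ_c·Cp_c·(T_c,out − T_c,in)
ṁ_c = 4645.3 / [2.24 × (48.0 − 2.89)] = 45.972 kg/s

ṁ_c = 46.0 kg/s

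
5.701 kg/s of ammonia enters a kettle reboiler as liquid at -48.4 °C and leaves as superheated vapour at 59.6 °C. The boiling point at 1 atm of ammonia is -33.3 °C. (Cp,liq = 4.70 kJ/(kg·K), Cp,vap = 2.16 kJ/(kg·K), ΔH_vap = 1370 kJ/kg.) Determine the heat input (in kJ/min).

Q = 562000 kJ/min

liquid -48.4→-33.3 °C: 70.97 kJ/kg
vaporisation at -33.3 °C: 1370 kJ/kg
vapour -33.3→59.6 °C: 200.66 kJ/kg
Δh = 70.97 + 1370 + 200.66 = 1641.6 kJ/kg
Q = ṁ·Δh = 5.701 kg/s × 1641.6 kJ/kg = 9359 kJ/s
|Q| = 9359 kW = 561540 kJ/min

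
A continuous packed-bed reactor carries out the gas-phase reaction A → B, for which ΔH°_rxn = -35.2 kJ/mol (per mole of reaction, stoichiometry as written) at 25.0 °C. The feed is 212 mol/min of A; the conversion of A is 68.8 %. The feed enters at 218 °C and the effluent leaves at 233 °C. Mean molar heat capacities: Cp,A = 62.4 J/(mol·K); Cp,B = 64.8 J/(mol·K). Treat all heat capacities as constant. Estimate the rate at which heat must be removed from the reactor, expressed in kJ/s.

Q_out = 81.0 kJ/s

Extent of reaction ξ = 0.688 × 212 = 145.86 mol/min
Reaction term: ξ·ΔH°_rxn = 145.86 × -35.2 = -5134.1 kJ/min
Sensible, feed 218→25 °C: -2553.2 kJ/min
Outlet flows (mol/min): A 66.144, B 145.86
Sensible, products 25→233 °C: 2824.4 kJ/min
Q = ΔH = -4862.9 kJ/min = -81.048 kW
Heat removed = 81.048 kJ/s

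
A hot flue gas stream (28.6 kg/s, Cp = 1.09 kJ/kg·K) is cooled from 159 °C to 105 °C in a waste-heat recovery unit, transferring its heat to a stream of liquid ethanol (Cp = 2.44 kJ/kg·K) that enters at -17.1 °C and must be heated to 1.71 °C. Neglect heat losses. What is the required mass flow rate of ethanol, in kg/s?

ṁ_c = 36.7 kg/s

Heat released by hot stream: Q = 28.6 × 1.09 × (159 − 105) = 1683.4 kJ/s
Energy balance on cold side (adiabatic exchanger): Q = ṁ_c·Cp_c·(T_c,out − T_c,in)
ṁ_c = 1683.4 / [2.44 × (1.71 − -17.1)] = 36.678 kg/s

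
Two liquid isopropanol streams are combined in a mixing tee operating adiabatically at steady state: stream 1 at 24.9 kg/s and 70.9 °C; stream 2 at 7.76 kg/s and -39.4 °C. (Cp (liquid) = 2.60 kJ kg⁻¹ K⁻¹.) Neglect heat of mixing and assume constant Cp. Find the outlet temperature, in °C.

T_out = 44.7 °C

Energy balance with Q = 0: Σ ṁᵢCp,ᵢ(T_out − Tᵢ) = 0
Σ ṁᵢCp,ᵢTᵢ = 24.9×2.60×70.9 + 7.76×2.60×-39.4 = 3795.1
Σ ṁᵢCp,ᵢ = 24.9×2.60 + 7.76×2.60 = 84.916
T_out = 3795.1 / 84.916 = 44.693 °C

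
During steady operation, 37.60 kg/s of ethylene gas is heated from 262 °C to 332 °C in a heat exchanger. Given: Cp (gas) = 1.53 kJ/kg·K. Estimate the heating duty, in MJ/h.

Q = ṁ·Cp·ΔT = 37.60 × 1.53 × (332 − 262) = 4027 kJ/s
Heating duty = 14497 MJ/h

Q = 14500 MJ/h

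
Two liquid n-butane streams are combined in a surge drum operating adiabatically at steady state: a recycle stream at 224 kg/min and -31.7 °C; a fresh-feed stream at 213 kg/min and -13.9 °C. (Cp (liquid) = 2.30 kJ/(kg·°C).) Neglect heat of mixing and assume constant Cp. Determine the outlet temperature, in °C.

T_out = -23.0 °C

No heat crosses the boundary, so H_out = H_in.
Σ ṁᵢCp,ᵢTᵢ = 224×2.30×-31.7 + 213×2.30×-13.9 = -23141
Σ ṁᵢCp,ᵢ = 224×2.30 + 213×2.30 = 1005.1
T_out = -23141 / 1005.1 = -23.024 °C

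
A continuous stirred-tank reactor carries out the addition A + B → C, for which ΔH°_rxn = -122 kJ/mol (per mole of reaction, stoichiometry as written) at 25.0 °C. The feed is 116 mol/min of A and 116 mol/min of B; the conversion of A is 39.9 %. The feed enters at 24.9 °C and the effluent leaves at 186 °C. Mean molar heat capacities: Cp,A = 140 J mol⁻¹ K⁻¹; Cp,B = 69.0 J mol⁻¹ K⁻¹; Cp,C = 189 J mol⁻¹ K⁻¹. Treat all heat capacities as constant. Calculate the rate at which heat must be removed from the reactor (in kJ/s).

Extent of reaction ξ = 0.399 × 116 = 46.284 mol/min
Reaction term: ξ·ΔH°_rxn = 46.284 × -122 = -5646.6 kJ/min
Sensible, feed 24.9→25 °C: 2.4244 kJ/min
Outlet flows (mol/min): A 69.716, B 69.716, C 46.284
Sensible, products 25→186 °C: 3754.2 kJ/min
Q = ΔH = -1890 kJ/min = -31.5 kW
Heat removed = 31.5 kJ/s

Q_out = 31.5 kJ/s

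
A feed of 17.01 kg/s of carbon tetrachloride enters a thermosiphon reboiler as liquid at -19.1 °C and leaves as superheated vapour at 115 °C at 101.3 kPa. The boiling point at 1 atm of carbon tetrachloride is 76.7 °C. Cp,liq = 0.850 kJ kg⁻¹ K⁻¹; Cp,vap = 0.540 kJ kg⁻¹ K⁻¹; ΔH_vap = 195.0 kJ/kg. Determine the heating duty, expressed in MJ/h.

Q = 18200 MJ/h

liquid -19.1→76.7 °C: 81.43 kJ/kg
vaporisation at 76.7 °C: 195 kJ/kg
vapour 76.7→115 °C: 20.682 kJ/kg
Δh = 81.43 + 195 + 20.682 = 297.11 kJ/kg
Q = ṁ·Δh = 17.01 kg/s × 297.11 kJ/kg = 5053.9 kJ/s
|Q| = 5053.9 kW = 18194 MJ/h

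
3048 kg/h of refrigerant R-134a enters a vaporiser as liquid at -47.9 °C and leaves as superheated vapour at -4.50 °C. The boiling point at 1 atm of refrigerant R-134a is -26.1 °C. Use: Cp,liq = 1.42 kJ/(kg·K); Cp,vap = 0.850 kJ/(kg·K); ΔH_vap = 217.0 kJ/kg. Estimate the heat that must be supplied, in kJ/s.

Q = 225 kJ/s

liquid -47.9→-26.1 °C: 30.956 kJ/kg
vaporisation at -26.1 °C: 217 kJ/kg
vapour -26.1→-4.50 °C: 18.36 kJ/kg
Δh = 30.956 + 217 + 18.36 = 266.32 kJ/kg
Q = ṁ·Δh = 3048 kg/h × 266.32 kJ/kg = 811730 kJ/h
|Q| = 225.48 kW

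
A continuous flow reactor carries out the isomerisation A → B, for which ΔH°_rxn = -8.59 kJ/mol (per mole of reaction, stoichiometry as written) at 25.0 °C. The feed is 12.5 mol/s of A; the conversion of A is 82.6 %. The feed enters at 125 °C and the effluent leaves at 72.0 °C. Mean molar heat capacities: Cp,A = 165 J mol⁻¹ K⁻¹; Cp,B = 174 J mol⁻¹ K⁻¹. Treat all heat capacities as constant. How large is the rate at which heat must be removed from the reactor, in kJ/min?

Extent of reaction ξ = 0.826 × 12.5 = 10.325 mol/s
Reaction term: ξ·ΔH°_rxn = 10.325 × -8.59 = -88.692 kJ/s
Sensible, feed 125→25 °C: -206.25 kJ/s
Outlet flows (mol/s): A 2.175, B 10.325
Sensible, products 25→72.0 °C: 101.3 kJ/s
Q = ΔH = -193.64 kJ/s = -193.64 kW
Heat removed = 11618 kJ/min

Q_out = 11600 kJ/min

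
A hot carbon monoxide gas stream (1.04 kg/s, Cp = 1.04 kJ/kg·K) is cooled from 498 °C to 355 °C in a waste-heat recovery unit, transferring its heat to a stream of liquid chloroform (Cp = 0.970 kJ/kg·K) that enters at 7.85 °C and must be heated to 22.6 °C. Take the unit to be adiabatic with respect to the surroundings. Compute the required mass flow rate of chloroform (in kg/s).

ṁ_c = 10.8 kg/s

Heat released by hot stream: Q = 1.04 × 1.04 × (498 − 355) = 154.67 kJ/s
Energy balance on cold side (adiabatic exchanger): Q = ṁ_c·Cp_c·(T_c,out − T_c,in)
ṁ_c = 154.67 / [0.970 × (22.6 − 7.85)] = 10.81 kg/s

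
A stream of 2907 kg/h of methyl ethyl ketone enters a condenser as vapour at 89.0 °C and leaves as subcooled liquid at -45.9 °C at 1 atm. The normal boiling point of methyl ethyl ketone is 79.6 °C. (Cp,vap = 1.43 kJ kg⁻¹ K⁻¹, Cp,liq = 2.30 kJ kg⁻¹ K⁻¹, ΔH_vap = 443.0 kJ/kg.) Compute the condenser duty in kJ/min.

vapour 89.0→79.6 °C: -13.442 kJ/kg
condensation at 79.6 °C: -443 kJ/kg
liquid 79.6→-45.9 °C: -288.65 kJ/kg
Δh = -13.442 + -443 + -288.65 = -745.09 kJ/kg
Q = ṁ·Δh = 2907 kg/h × -745.09 kJ/kg = -2.166e+06 kJ/h
|Q| = 601.66 kW = 36100 kJ/min

Q_c = 36100 kJ/min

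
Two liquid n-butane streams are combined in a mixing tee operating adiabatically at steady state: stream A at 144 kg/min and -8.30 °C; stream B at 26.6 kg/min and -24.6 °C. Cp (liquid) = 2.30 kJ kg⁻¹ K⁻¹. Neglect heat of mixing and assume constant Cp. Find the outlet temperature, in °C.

T_out = -10.8 °C

Adiabatic, steady state ⇒ Σ ṁᵢCp,ᵢ(T_out − Tᵢ) = 0
T_out = Σ ṁᵢCp,ᵢTᵢ / Σ ṁᵢCp,ᵢ
      = -4254 / 392.38 = -10.842 °C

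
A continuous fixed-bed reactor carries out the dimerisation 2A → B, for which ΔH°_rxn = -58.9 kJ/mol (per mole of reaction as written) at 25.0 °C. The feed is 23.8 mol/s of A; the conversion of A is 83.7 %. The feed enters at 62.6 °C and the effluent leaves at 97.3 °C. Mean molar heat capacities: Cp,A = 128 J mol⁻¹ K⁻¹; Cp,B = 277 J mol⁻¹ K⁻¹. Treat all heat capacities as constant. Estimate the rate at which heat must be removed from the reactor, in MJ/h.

Extent of reaction ξ = 0.837 × 23.8 / 2 = 9.9603 mol/s
Reaction term: ξ·ΔH°_rxn = 9.9603 × -58.9 = -586.66 kJ/s
Sensible, feed 62.6→25 °C: -114.54 kJ/s
Outlet flows (mol/s): A 3.8794, B 9.9603
Sensible, products 25→97.3 °C: 235.38 kJ/s
Q = ΔH = -465.83 kJ/s = -465.83 kW
Heat removed = 1677 MJ/h

Q_out = 1680 MJ/h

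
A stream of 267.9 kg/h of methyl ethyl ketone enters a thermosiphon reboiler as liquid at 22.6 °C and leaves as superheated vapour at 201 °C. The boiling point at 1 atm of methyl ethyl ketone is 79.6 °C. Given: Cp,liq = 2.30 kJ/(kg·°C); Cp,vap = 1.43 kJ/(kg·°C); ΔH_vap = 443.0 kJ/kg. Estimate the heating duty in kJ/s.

liquid 22.6→79.6 °C: 131.1 kJ/kg
vaporisation at 79.6 °C: 443 kJ/kg
vapour 79.6→201 °C: 173.6 kJ/kg
Δh = 131.1 + 443 + 173.6 = 747.7 kJ/kg
Q = ṁ·Δh = 267.9 kg/h × 747.7 kJ/kg = 200310 kJ/h
|Q| = 55.641 kW

Q = 55.6 kJ/s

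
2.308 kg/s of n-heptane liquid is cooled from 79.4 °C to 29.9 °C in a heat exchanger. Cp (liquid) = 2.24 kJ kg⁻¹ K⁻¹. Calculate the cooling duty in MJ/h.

Q = ṁ·Cp·ΔT = 2.308 × 2.24 × (29.9 − 79.4) = -255.91 kJ/s
Cooling duty = 921.28 MJ/h

Q_c = 921 MJ/h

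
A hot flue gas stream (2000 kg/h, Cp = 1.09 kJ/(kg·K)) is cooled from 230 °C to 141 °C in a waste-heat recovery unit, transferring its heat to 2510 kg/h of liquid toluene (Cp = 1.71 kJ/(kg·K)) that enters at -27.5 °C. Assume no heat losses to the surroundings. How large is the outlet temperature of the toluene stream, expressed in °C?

T_c,out = 17.7 °C

Heat released by hot stream: Q = 2000 × 1.09 × (230 − 141) = 194020 kJ/h
Energy balance on cold side (adiabatic exchanger): Q = ṁ_c·Cp_c·(T_c,out − T_c,in)
T_c,out = -27.5 + 194020/(2510 × 1.71) = 17.704 °C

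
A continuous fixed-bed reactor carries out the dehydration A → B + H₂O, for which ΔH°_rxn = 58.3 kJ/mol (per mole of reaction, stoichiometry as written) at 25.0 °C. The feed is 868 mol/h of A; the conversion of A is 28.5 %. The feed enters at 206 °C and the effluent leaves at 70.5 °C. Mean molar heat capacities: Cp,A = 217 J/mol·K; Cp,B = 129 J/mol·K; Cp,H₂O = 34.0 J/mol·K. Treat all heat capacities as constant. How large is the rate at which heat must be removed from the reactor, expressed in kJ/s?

Q_out = 3.25 kJ/s

Extent of reaction ξ = 0.285 × 868 = 247.38 mol/h
Reaction term: ξ·ΔH°_rxn = 247.38 × 58.3 = 14422 kJ/h
Sensible, feed 206→25 °C: -34092 kJ/h
Outlet flows (mol/h): A 620.62, B 247.38, H₂O 247.38
Sensible, products 25→70.5 °C: 7962.4 kJ/h
Q = ΔH = -11708 kJ/h = -3.2522 kW
Heat removed = 3.2522 kJ/s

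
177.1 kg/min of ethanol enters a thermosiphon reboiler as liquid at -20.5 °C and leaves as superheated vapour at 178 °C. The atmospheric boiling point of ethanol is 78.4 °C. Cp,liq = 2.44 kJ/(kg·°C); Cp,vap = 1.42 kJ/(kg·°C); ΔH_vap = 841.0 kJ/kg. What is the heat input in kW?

Q = 3610 kW

liquid -20.5→78.4 °C: 241.32 kJ/kg
vaporisation at 78.4 °C: 841 kJ/kg
vapour 78.4→178 °C: 141.43 kJ/kg
Δh = 241.32 + 841 + 141.43 = 1223.7 kJ/kg
Q = ṁ·Δh = 177.1 kg/min × 1223.7 kJ/kg = 216730 kJ/min
|Q| = 3612.1 kW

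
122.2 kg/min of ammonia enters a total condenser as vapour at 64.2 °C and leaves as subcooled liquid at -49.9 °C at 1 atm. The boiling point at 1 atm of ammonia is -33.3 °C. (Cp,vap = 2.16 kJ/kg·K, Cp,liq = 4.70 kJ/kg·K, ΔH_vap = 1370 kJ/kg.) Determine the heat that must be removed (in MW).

vapour 64.2→-33.3 °C: -210.6 kJ/kg
condensation at -33.3 °C: -1370 kJ/kg
liquid -33.3→-49.9 °C: -78.02 kJ/kg
Δh = -210.6 + -1370 + -78.02 = -1658.6 kJ/kg
Q = ṁ·Δh = 122.2 kg/min × -1658.6 kJ/kg = -202680 kJ/min
|Q| = 3378.1 kW = 3.3781 MW

Q_c = 3.38 MW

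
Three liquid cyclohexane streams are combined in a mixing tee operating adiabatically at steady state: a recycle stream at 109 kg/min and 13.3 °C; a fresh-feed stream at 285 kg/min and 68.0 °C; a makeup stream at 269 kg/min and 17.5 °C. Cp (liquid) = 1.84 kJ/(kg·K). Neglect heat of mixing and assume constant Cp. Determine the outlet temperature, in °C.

T_out = 38.5 °C

Adiabatic, steady state ⇒ Σ ṁᵢCp,ᵢ(T_out − Tᵢ) = 0
Σ ṁᵢCp,ᵢTᵢ = 109×1.84×13.3 + 285×1.84×68.0 + 269×1.84×17.5 = 46988
Σ ṁᵢCp,ᵢ = 109×1.84 + 285×1.84 + 269×1.84 = 1219.9
T_out = 46988 / 1219.9 = 38.518 °C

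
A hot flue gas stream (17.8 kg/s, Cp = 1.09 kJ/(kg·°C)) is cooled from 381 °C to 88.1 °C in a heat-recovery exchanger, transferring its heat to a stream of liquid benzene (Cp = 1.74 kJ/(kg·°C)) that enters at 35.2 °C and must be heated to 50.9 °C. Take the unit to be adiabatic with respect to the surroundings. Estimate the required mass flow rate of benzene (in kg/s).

Heat released by hot stream: Q = 17.8 × 1.09 × (381 − 88.1) = 5682.8 kJ/s
Energy balance on cold side (adiabatic exchanger): Q = ṁ_c·Cp_c·(T_c,out − T_c,in)
ṁ_c = 5682.8 / [1.74 × (50.9 − 35.2)] = 208.03 kg/s

ṁ_c = 208 kg/s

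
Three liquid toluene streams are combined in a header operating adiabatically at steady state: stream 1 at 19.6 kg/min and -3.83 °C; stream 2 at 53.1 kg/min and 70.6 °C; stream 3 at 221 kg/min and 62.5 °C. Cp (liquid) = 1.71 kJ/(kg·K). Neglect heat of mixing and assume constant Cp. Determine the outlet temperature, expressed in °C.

T_out = 59.5 °C

Adiabatic, steady state ⇒ Σ ṁᵢCp,ᵢ(T_out − Tᵢ) = 0
Σ ṁᵢCp,ᵢTᵢ = 19.6×1.71×-3.83 + 53.1×1.71×70.6 + 221×1.71×62.5 = 29902
Σ ṁᵢCp,ᵢ = 19.6×1.71 + 53.1×1.71 + 221×1.71 = 502.23
T_out = 29902 / 502.23 = 59.538 °C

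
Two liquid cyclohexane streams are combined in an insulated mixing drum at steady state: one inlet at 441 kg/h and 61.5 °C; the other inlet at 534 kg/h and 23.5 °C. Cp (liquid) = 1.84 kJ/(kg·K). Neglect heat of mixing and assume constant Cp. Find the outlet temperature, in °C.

Energy balance with Q = 0: Σ ṁᵢCp,ᵢ(T_out − Tᵢ) = 0
Σ ṁᵢCp,ᵢTᵢ = 441×1.84×61.5 + 534×1.84×23.5 = 72994
Σ ṁᵢCp,ᵢ = 441×1.84 + 534×1.84 = 1794
T_out = 72994 / 1794 = 40.688 °C

T_out = 40.7 °C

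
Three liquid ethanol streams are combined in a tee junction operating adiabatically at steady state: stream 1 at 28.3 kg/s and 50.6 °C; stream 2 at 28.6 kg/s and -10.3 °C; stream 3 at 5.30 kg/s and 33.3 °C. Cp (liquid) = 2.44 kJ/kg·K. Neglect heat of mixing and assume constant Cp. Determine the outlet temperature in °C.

Energy balance with Q = 0: Σ ṁᵢCp,ᵢ(T_out − Tᵢ) = 0
Σ ṁᵢCp,ᵢTᵢ = 28.3×2.44×50.6 + 28.6×2.44×-10.3 + 5.30×2.44×33.3 = 3205.9
Σ ṁᵢCp,ᵢ = 28.3×2.44 + 28.6×2.44 + 5.30×2.44 = 151.77
T_out = 3205.9 / 151.77 = 21.124 °C

T_out = 21.1 °C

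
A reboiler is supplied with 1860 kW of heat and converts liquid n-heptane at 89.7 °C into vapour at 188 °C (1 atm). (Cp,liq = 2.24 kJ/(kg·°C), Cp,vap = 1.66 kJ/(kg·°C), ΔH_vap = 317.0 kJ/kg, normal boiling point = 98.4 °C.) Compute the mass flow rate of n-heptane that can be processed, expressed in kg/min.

ṁ = 230 kg/min

Δh = 2.24×(98.4−89.7) + 317.0 + 1.66×(188−98.4) = 485.22 kJ/kg
Q = 1860 kW = 1860 kJ/s = 111600 kJ/min
ṁ = Q/Δh = 111600 / 485.22 = 230 kg/min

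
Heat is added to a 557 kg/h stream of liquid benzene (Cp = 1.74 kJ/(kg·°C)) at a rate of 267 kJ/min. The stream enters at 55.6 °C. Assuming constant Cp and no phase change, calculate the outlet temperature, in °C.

T_out = 72.1 °C

Q = 267 kJ/min = 16020 kJ/h
ΔT = Q/(ṁ·Cp) = 16020/(557×1.74) = 16.529 K
T_out = 55.6 + 16.529 = 72.129 °C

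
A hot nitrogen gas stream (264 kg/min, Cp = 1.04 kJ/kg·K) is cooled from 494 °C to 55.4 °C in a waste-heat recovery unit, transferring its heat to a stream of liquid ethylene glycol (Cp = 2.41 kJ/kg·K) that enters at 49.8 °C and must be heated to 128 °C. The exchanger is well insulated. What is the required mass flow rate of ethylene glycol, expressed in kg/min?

Heat released by hot stream: Q = 264 × 1.04 × (494 − 55.4) = 120420 kJ/min
Energy balance on cold side (adiabatic exchanger): Q = ṁ_c·Cp_c·(T_c,out − T_c,in)
ṁ_c = 120420 / [2.41 × (128 − 49.8)] = 638.97 kg/min

ṁ_c = 639 kg/min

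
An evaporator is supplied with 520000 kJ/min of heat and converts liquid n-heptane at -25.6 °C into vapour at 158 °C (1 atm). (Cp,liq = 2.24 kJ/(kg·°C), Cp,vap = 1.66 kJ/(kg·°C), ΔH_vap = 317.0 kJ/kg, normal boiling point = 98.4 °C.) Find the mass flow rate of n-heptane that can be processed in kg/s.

Δh = 2.24×(98.4−-25.6) + 317.0 + 1.66×(158−98.4) = 693.7 kJ/kg
Q = 520000 kJ/min = 8666.7 kJ/s = 8666.7 kJ/s
ṁ = Q/Δh = 8666.7 / 693.7 = 12.493 kg/s

ṁ = 12.5 kg/s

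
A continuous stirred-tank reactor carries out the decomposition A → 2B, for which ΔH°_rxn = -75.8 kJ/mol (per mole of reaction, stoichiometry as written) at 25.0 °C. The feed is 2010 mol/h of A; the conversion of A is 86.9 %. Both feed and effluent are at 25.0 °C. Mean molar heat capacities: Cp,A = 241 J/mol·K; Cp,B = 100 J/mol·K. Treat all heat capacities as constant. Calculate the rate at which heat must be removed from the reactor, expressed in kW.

Extent of reaction ξ = 0.869 × 2010 = 1746.7 mol/h
Reaction term: ξ·ΔH°_rxn = 1746.7 × -75.8 = -132400 kJ/h
Q = ΔH = -132400 kJ/h = -36.778 kW
Heat removed = 36.778 kW

Q_out = 36.8 kW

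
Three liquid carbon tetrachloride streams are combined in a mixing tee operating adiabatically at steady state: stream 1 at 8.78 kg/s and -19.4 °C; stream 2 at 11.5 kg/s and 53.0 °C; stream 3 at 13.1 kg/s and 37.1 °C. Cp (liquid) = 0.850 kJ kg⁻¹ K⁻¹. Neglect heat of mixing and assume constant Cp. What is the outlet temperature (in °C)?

Energy balance with Q = 0: Σ ṁᵢCp,ᵢ(T_out − Tᵢ) = 0
Σ ṁᵢCp,ᵢTᵢ = 8.78×0.850×-19.4 + 11.5×0.850×53.0 + 13.1×0.850×37.1 = 786.4
Σ ṁᵢCp,ᵢ = 8.78×0.850 + 11.5×0.850 + 13.1×0.850 = 28.373
T_out = 786.4 / 28.373 = 27.717 °C

T_out = 27.7 °C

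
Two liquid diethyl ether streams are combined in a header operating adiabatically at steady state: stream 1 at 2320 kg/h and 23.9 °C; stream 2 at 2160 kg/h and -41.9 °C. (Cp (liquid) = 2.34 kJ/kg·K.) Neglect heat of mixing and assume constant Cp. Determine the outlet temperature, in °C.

T_out = -7.83 °C

No heat crosses the boundary, so H_out = H_in.
Σ ṁᵢCp,ᵢTᵢ = 2320×2.34×23.9 + 2160×2.34×-41.9 = -82031
Σ ṁᵢCp,ᵢ = 2320×2.34 + 2160×2.34 = 10483
T_out = -82031 / 10483 = -7.825 °C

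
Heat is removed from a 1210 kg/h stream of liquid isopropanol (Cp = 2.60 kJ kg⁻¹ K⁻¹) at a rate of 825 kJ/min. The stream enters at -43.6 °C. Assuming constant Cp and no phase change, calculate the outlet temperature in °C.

T_out = -59.3 °C

Q = 825 kJ/min = 49500 kJ/h
ΔT = Q/(ṁ·Cp) = 49500/(1210×2.60) = 15.734 K
T_out = -43.6 − 15.734 = -59.334 °C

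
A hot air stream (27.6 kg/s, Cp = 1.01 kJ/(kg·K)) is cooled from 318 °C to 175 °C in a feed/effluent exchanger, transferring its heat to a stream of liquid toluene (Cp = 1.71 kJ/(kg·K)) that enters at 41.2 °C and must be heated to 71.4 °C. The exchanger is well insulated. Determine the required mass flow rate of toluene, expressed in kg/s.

ṁ_c = 77.2 kg/s

Heat released by hot stream: Q = 27.6 × 1.01 × (318 − 175) = 3986.3 kJ/s
Energy balance on cold side (adiabatic exchanger): Q = ṁ_c·Cp_c·(T_c,out − T_c,in)
ṁ_c = 3986.3 / [1.71 × (71.4 − 41.2)] = 77.19 kg/s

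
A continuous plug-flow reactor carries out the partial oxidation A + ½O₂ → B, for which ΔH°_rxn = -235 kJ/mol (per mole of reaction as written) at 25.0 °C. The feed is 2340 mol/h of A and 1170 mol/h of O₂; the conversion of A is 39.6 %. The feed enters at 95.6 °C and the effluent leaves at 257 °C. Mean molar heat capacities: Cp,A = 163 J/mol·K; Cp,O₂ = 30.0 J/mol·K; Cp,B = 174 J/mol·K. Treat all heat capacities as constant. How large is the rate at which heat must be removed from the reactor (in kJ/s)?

Q_out = 42.1 kJ/s

Extent of reaction ξ = 0.396 × 2340 = 926.64 mol/h
Reaction term: ξ·ΔH°_rxn = 926.64 × -235 = -217760 kJ/h
Sensible, feed 95.6→25 °C: -29406 kJ/h
Outlet flows (mol/h): A 1413.4, O₂ 706.68, B 926.64
Sensible, products 25→257 °C: 95773 kJ/h
Q = ΔH = -151390 kJ/h = -42.054 kW
Heat removed = 42.054 kJ/s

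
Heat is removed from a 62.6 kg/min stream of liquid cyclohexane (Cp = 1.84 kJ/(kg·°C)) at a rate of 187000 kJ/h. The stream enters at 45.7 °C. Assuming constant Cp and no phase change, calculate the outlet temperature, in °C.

T_out = 18.6 °C

Q = 187000 kJ/h = 3116.7 kJ/min
ΔT = Q/(ṁ·Cp) = 3116.7/(62.6×1.84) = 27.058 K
T_out = 45.7 − 27.058 = 18.642 °C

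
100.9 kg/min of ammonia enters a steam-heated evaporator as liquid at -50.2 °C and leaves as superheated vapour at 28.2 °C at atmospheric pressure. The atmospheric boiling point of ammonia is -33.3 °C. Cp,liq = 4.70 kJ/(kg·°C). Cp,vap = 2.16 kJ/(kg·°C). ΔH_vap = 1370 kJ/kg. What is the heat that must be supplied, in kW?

Q = 2660 kW

liquid -50.2→-33.3 °C: 79.43 kJ/kg
vaporisation at -33.3 °C: 1370 kJ/kg
vapour -33.3→28.2 °C: 132.84 kJ/kg
Δh = 79.43 + 1370 + 132.84 = 1582.3 kJ/kg
Q = ṁ·Δh = 100.9 kg/min × 1582.3 kJ/kg = 159650 kJ/min
|Q| = 2660.9 kW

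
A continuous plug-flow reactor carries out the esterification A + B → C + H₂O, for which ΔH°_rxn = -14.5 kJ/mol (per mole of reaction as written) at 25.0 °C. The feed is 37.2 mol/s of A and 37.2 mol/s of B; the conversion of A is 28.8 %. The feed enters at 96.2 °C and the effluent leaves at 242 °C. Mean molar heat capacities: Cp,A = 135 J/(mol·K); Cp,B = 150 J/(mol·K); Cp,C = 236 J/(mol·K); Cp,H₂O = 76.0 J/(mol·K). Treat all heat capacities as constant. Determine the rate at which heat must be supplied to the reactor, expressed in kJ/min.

Extent of reaction ξ = 0.288 × 37.2 = 10.714 mol/s
Reaction term: ξ·ΔH°_rxn = 10.714 × -14.5 = -155.35 kJ/s
Sensible, feed 96.2→25 °C: -754.86 kJ/s
Outlet flows (mol/s): A 26.486, B 26.486, C 10.714, H₂O 10.714
Sensible, products 25→242 °C: 2363.4 kJ/s
Q = ΔH = 1453.2 kJ/s = 1453.2 kW
Heat supplied = 87192 kJ/min

Q_in = 87200 kJ/min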